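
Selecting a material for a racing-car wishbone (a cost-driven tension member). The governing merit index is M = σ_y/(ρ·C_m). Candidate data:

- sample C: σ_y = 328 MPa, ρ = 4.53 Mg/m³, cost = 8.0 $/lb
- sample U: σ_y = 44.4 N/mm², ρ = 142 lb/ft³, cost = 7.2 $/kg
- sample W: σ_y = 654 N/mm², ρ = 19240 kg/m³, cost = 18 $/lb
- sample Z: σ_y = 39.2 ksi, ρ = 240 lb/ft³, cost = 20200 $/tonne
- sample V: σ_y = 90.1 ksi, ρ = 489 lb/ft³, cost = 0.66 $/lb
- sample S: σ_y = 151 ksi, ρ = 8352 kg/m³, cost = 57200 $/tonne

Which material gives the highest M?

In SI units:
  sample C: σ_y = 328.0 MPa, ρ = 4530 kg/m³, cost = 17.64 $/kg
  sample U: σ_y = 44.40 MPa, ρ = 2275 kg/m³, cost = 7.200 $/kg
  sample W: σ_y = 654.0 MPa, ρ = 19240 kg/m³, cost = 39.68 $/kg
  sample Z: σ_y = 270.3 MPa, ρ = 3844 kg/m³, cost = 20.20 $/kg
  sample V: σ_y = 621.2 MPa, ρ = 7833 kg/m³, cost = 1.455 $/kg
  sample S: σ_y = 1041 MPa, ρ = 8352 kg/m³, cost = 57.20 $/kg
  sample V: M = 54.5 kN·m per $
  sample C: M = 4.11 kN·m per $
  sample Z: M = 3.48 kN·m per $
  sample U: M = 2.71 kN·m per $
  sample S: M = 2.18 kN·m per $
  sample W: M = 0.857 kN·m per $
Highest index: sample V.

sample V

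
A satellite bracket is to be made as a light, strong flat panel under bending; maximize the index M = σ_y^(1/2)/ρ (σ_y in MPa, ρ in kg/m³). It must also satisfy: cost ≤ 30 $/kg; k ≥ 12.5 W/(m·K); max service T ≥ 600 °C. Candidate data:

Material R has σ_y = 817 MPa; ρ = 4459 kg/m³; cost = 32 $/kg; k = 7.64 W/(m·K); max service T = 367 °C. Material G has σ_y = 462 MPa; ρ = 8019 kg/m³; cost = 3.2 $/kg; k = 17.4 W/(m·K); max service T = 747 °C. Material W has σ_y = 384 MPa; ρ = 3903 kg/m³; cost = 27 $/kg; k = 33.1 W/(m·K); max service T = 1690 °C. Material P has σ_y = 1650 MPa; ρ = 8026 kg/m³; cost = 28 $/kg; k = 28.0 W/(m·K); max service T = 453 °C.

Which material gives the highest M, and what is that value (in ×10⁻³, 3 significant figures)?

material W, M = 5.02×10⁻³

Screen on constraints: cost ≤ 30 $/kg; k ≥ 12.5 W/(m·K); max service T ≥ 600 °C. Survivors: material G, material W.
Computing M directly (units already consistent):
  material W: M = 5.02×10⁻³
  material G: M = 2.68×10⁻³
Material W has the largest M.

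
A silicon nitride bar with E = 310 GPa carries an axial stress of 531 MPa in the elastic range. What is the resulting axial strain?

1.71×10⁻³

ε = σ/E = 531 / 310000 = 1.71×10⁻³.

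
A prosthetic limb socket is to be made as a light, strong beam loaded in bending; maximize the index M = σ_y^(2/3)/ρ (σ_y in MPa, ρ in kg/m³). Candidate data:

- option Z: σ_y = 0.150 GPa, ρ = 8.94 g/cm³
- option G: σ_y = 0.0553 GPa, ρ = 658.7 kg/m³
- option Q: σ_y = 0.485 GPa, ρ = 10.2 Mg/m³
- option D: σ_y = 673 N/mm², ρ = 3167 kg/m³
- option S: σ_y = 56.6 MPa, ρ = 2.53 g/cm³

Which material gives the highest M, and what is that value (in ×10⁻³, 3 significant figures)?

Convert each candidate to consistent units, then evaluate M:
  option Z: σ_y = 150.0 MPa, ρ = 8940 kg/m³
  option G: σ_y = 55.30 MPa, ρ = 658.7 kg/m³
  option Q: σ_y = 485.0 MPa, ρ = 10200 kg/m³
  option D: σ_y = 673.0 MPa, ρ = 3167 kg/m³
  option S: σ_y = 56.60 MPa, ρ = 2530 kg/m³
  option D: M = 24.2×10⁻³
  option G: M = 22.0×10⁻³
  option Q: M = 6.05×10⁻³
  option S: M = 5.83×10⁻³
  option Z: M = 3.16×10⁻³
Option D ranks first.

option D, M = 24.2×10⁻³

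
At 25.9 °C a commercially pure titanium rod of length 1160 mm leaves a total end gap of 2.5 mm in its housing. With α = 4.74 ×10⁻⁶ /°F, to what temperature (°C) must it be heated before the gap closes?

α = 4.74×10⁻⁶/°F × 9/5 = 8.53×10⁻⁶/K.
α·L₀·ΔT = 2.5 mm ⇒ ΔT = 2.5 / (8.53×10⁻⁶ × 1160.0) = 252.6 K.
T = 25.9 + 252.6 = 278.5 °C.

278 °C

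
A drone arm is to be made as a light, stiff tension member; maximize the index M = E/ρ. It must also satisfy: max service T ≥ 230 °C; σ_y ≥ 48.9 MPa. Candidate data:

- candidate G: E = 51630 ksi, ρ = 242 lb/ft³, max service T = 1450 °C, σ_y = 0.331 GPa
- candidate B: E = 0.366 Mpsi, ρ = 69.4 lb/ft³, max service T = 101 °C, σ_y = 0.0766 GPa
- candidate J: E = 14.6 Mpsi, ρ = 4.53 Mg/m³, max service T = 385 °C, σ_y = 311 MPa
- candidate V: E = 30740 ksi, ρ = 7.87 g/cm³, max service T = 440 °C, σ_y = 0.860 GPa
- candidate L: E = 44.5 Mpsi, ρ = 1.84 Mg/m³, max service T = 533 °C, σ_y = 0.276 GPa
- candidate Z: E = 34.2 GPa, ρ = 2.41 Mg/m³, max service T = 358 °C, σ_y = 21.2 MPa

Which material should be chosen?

candidate L

Screen on constraints: max service T ≥ 230 °C; σ_y ≥ 48.9 MPa. Survivors: candidate G, candidate J, candidate V, candidate L.
After converting to SI:
  candidate G: E = 356.0 GPa, ρ = 3876 kg/m³
  candidate J: E = 100.7 GPa, ρ = 4530 kg/m³
  candidate V: E = 211.9 GPa, ρ = 7870 kg/m³
  candidate L: E = 306.8 GPa, ρ = 1840 kg/m³
  candidate L: M = 167 MN·m/kg
  candidate G: M = 91.8 MN·m/kg
  candidate V: M = 26.9 MN·m/kg
  candidate J: M = 22.2 MN·m/kg
Candidate L has the largest M.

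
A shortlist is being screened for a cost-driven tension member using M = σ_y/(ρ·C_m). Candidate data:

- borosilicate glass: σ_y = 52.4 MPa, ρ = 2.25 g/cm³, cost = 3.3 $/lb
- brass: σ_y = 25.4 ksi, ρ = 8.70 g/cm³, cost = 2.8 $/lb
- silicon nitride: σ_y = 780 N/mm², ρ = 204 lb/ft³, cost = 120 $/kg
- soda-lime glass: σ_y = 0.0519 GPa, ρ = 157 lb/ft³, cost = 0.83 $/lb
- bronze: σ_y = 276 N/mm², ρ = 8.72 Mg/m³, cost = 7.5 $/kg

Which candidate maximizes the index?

soda-lime glass

Putting every candidate on a common basis:
  borosilicate glass: σ_y = 52.40 MPa, ρ = 2250 kg/m³, cost = 7.275 $/kg
  brass: σ_y = 175.1 MPa, ρ = 8700 kg/m³, cost = 6.173 $/kg
  silicon nitride: σ_y = 780.0 MPa, ρ = 3268 kg/m³, cost = 120.0 $/kg
  soda-lime glass: σ_y = 51.90 MPa, ρ = 2515 kg/m³, cost = 1.830 $/kg
  bronze: σ_y = 276.0 MPa, ρ = 8720 kg/m³, cost = 7.500 $/kg
  soda-lime glass: M = 11.3 kN·m per $
  bronze: M = 4.22 kN·m per $
  brass: M = 3.26 kN·m per $
  borosilicate glass: M = 3.20 kN·m per $
  silicon nitride: M = 1.99 kN·m per $
Highest index: soda-lime glass.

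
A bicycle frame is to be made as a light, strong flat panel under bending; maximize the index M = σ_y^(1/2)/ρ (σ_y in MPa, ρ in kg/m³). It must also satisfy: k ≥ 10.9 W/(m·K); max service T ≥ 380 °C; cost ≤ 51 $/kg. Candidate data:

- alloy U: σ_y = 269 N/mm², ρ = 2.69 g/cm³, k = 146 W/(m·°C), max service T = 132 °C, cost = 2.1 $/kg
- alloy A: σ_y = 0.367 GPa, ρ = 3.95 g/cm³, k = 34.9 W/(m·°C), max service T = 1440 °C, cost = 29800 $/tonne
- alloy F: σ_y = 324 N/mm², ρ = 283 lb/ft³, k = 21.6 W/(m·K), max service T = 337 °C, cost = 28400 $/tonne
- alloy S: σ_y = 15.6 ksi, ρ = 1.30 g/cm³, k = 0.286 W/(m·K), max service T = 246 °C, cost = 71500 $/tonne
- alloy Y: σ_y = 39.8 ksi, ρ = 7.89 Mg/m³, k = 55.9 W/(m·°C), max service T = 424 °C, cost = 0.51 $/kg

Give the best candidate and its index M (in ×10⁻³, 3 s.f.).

alloy A, M = 4.85×10⁻³

Screen on constraints: k ≥ 10.9 W/(m·K); max service T ≥ 380 °C; cost ≤ 51 $/kg. Survivors: alloy A, alloy Y.
After converting to SI:
  alloy A: σ_y = 367.0 MPa, ρ = 3950 kg/m³
  alloy Y: σ_y = 274.4 MPa, ρ = 7890 kg/m³
  alloy A: M = 4.85×10⁻³
  alloy Y: M = 2.10×10⁻³
Alloy A ranks first.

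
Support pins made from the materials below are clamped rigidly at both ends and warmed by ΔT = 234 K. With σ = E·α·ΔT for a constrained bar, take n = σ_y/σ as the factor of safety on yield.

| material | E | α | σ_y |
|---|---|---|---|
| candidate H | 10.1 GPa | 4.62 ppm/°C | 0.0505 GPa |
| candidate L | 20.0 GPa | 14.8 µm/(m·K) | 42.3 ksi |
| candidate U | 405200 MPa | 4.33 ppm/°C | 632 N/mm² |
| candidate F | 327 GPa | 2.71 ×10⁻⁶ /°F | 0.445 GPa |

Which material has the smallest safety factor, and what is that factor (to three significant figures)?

candidate F, n = 1.19

Converting E to GPa, α to ×10⁻⁶/K, σ_y to MPa, then σ and n for each:
  candidate H: E = 10.10, α = 4.62, σ_y = 50.50 → σ = 10.9 MPa, n = 4.63
  candidate L: E = 20.00, α = 14.8, σ_y = 291.6 → σ = 69.3 MPa, n = 4.21
  candidate U: E = 405.2, α = 4.33, σ_y = 632.0 → σ = 411 MPa, n = 1.54
  candidate F: E = 327.0, α = 4.88, σ_y = 445.0 → σ = 373 MPa, n = 1.19
Smallest n: candidate F with n = 1.19.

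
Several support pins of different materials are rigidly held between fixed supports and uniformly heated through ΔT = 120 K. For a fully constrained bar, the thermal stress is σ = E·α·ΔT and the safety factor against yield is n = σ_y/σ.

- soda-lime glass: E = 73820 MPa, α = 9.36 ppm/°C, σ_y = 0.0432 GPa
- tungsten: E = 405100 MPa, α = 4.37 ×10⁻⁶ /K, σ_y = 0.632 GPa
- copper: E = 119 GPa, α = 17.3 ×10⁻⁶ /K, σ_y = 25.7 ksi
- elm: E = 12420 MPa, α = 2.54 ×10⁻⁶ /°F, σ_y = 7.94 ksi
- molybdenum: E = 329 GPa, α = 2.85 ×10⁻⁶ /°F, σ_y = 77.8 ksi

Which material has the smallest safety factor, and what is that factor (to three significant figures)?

In consistent units (E in GPa, α in ×10⁻⁶/K, σ_y in MPa):
  soda-lime glass: E = 73.82, α = 9.36, σ_y = 43.20 → σ = 82.9 MPa, n = 0.521
  tungsten: E = 405.1, α = 4.37, σ_y = 632.0 → σ = 212 MPa, n = 2.98
  copper: E = 119.0, α = 17.3, σ_y = 177.2 → σ = 247 MPa, n = 0.717
  elm: E = 12.42, α = 4.57, σ_y = 54.74 → σ = 6.81 MPa, n = 8.03
  molybdenum: E = 329.0, α = 5.13, σ_y = 536.4 → σ = 203 MPa, n = 2.65
Soda-lime glass has the lowest safety factor, n = 0.521.

soda-lime glass, n = 0.521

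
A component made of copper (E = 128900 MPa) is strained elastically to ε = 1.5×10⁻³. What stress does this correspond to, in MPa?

E = 128900 MPa = 128.9 GPa.
σ = E·ε = 128900 MPa × 1.5×10⁻³ = 193 MPa.

193 MPa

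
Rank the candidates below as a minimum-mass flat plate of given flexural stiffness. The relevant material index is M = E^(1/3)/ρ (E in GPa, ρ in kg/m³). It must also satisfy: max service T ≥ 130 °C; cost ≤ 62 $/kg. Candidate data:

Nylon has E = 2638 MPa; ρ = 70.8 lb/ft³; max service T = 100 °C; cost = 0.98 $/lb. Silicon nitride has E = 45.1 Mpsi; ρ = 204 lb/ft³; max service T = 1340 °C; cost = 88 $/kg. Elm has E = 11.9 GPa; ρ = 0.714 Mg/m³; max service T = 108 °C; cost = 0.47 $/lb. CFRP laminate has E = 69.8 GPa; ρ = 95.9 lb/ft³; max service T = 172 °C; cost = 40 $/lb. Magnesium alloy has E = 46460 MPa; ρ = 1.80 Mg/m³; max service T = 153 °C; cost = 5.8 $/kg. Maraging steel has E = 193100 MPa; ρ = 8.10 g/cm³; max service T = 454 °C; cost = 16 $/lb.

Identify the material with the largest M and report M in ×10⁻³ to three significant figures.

Screen on constraints: max service T ≥ 130 °C; cost ≤ 62 $/kg. Survivors: magnesium alloy, maraging steel.
After converting to SI:
  magnesium alloy: E = 46.46 GPa, ρ = 1800 kg/m³
  maraging steel: E = 193.1 GPa, ρ = 8100 kg/m³
  magnesium alloy: M = 2.00×10⁻³
  maraging steel: M = 0.714×10⁻³
The maximum is for magnesium alloy.

magnesium alloy, M = 2.00×10⁻³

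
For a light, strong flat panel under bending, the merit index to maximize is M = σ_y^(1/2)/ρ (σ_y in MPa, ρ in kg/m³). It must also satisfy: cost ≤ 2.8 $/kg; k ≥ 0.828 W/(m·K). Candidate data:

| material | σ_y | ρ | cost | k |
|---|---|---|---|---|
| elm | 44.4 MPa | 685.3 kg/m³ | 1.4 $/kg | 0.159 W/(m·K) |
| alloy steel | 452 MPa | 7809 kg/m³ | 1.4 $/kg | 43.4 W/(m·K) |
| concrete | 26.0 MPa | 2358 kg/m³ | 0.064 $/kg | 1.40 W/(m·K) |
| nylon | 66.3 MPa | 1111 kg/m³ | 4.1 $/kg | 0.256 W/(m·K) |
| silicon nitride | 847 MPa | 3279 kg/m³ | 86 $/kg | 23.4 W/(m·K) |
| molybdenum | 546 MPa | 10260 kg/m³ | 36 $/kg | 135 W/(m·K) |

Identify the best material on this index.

Screen on constraints: cost ≤ 2.8 $/kg; k ≥ 0.828 W/(m·K). Survivors: alloy steel, concrete.
Evaluate M for each candidate:
  alloy steel: M = 2.72×10⁻³
  concrete: M = 2.16×10⁻³
The maximum is for alloy steel.

alloy steel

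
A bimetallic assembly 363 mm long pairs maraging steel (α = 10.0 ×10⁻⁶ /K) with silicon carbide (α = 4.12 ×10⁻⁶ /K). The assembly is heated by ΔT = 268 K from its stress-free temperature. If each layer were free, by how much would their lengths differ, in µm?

Δα = |10.0 − 4.12|×10⁻⁶/K = 5.88×10⁻⁶/K.
ΔL_mismatch = Δα·L·ΔT = 5.88×10⁻⁶ × 363.0 mm × 268.0 K = 572 µm.

572 µm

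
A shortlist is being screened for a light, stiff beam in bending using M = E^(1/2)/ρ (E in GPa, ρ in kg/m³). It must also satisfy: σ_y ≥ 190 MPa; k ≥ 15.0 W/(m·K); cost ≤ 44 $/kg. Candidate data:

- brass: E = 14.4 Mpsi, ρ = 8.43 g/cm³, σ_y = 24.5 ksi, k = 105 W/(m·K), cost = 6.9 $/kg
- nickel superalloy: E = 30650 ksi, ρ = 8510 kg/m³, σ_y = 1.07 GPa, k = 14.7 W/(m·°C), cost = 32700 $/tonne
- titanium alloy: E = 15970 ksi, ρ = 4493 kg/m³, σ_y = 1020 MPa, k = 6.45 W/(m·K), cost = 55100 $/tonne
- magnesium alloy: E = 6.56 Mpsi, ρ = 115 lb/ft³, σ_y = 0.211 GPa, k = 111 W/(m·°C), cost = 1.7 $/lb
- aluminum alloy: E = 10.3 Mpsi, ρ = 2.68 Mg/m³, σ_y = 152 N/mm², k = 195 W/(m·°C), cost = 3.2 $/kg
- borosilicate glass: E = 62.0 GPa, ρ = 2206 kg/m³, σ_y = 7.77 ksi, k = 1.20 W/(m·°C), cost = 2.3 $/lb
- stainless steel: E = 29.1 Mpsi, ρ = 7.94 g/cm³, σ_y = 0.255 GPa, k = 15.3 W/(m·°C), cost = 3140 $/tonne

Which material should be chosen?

Screen on constraints: σ_y ≥ 190 MPa; k ≥ 15.0 W/(m·K); cost ≤ 44 $/kg. Survivors: magnesium alloy, stainless steel.
In SI units:
  magnesium alloy: E = 45.23 GPa, ρ = 1842 kg/m³
  stainless steel: E = 200.6 GPa, ρ = 7940 kg/m³
  magnesium alloy: M = 3.65×10⁻³
  stainless steel: M = 1.78×10⁻³
Magnesium alloy ranks first.

magnesium alloy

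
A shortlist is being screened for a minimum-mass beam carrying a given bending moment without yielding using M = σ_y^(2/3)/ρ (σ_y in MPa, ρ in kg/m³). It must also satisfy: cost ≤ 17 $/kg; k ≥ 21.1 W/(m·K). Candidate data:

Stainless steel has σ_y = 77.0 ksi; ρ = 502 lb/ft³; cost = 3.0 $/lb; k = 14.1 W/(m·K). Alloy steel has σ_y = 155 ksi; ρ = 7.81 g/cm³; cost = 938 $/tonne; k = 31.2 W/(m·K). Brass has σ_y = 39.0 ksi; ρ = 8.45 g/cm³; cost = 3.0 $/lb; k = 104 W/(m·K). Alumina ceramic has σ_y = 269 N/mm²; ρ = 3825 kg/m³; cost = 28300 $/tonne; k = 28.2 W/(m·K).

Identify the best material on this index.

alloy steel

Screen on constraints: cost ≤ 17 $/kg; k ≥ 21.1 W/(m·K). Survivors: alloy steel, brass.
Convert each candidate to consistent units, then evaluate M:
  alloy steel: σ_y = 1069 MPa, ρ = 7810 kg/m³
  brass: σ_y = 268.9 MPa, ρ = 8450 kg/m³
  alloy steel: M = 13.4×10⁻³
  brass: M = 4.93×10⁻³
Alloy steel has the largest M.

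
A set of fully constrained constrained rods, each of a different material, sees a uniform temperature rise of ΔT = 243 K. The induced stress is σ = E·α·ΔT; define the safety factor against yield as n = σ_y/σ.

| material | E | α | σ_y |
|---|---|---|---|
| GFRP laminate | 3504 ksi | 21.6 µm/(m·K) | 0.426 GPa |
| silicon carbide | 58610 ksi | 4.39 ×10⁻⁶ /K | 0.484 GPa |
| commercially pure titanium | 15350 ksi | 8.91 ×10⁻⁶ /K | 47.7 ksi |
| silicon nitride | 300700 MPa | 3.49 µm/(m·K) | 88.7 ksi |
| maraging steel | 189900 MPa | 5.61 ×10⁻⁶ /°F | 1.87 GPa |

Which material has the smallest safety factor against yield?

In consistent units (E in GPa, α in ×10⁻⁶/K, σ_y in MPa):
  GFRP laminate: E = 24.16, α = 21.6, σ_y = 426.0 → σ = 127 MPa, n = 3.36
  silicon carbide: E = 404.1, α = 4.39, σ_y = 484.0 → σ = 431 MPa, n = 1.12
  commercially pure titanium: E = 105.8, α = 8.91, σ_y = 328.9 → σ = 229 MPa, n = 1.44
  silicon nitride: E = 300.7, α = 3.49, σ_y = 611.6 → σ = 255 MPa, n = 2.40
  maraging steel: E = 189.9, α = 10.1, σ_y = 1870 → σ = 466 MPa, n = 4.01
The minimum is silicon carbide at n = 1.12.

silicon carbide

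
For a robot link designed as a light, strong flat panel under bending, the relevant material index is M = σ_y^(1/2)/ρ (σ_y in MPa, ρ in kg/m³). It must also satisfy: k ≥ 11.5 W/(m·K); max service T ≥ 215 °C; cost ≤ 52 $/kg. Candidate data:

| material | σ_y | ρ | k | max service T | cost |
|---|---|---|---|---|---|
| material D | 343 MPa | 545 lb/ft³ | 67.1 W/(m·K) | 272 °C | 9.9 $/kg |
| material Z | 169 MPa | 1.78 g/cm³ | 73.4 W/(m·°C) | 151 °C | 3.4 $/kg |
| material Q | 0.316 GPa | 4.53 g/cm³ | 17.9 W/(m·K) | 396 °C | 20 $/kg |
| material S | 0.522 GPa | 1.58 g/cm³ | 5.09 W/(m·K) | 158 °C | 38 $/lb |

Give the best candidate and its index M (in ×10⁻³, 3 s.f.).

material Q, M = 3.92×10⁻³

Screen on constraints: k ≥ 11.5 W/(m·K); max service T ≥ 215 °C; cost ≤ 52 $/kg. Survivors: material D, material Q.
Putting every candidate on a common basis:
  material D: σ_y = 343.0 MPa, ρ = 8730 kg/m³
  material Q: σ_y = 316.0 MPa, ρ = 4530 kg/m³
  material Q: M = 3.92×10⁻³
  material D: M = 2.12×10⁻³
The maximum is for material Q.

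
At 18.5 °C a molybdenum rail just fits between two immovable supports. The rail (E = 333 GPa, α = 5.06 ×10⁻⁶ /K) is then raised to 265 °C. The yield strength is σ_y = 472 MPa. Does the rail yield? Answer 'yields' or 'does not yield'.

ΔT = 246.5 K. Constrained thermal stress σ = E·α·ΔT = 333.0×10³ MPa × 5.06×10⁻⁶ × 246.5 = 415 MPa (compressive).
Compare to σ_y = 472 MPa: σ < σ_y, so it does not yield.

does not yield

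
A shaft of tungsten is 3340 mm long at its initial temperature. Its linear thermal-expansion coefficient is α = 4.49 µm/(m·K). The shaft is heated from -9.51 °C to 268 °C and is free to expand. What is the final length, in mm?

ΔT = 268 − (-9.51) = 277.5 K.
ΔL = α·L₀·ΔT = 4.49×10⁻⁶ × 3340 mm × 277.5 K = 4.16 mm.
L = L₀ + ΔL = 3340 + 4.16 = 3344.2 mm.

3344.2 mm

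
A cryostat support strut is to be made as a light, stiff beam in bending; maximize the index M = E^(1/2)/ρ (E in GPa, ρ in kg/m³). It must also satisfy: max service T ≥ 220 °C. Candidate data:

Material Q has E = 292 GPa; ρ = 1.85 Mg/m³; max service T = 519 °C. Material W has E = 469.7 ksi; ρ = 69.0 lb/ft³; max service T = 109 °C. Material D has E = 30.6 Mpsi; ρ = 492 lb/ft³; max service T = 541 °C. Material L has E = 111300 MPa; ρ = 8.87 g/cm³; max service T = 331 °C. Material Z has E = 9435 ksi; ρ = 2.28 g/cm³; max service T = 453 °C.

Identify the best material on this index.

material Q

Screen on constraints: max service T ≥ 220 °C. Survivors: material Q, material D, material L, material Z.
After converting to SI:
  material Q: E = 292.0 GPa, ρ = 1850 kg/m³
  material D: E = 211.0 GPa, ρ = 7881 kg/m³
  material L: E = 111.3 GPa, ρ = 8870 kg/m³
  material Z: E = 65.05 GPa, ρ = 2280 kg/m³
  material Q: M = 9.24×10⁻³
  material Z: M = 3.54×10⁻³
  material D: M = 1.84×10⁻³
  material L: M = 1.19×10⁻³
Material Q ranks first.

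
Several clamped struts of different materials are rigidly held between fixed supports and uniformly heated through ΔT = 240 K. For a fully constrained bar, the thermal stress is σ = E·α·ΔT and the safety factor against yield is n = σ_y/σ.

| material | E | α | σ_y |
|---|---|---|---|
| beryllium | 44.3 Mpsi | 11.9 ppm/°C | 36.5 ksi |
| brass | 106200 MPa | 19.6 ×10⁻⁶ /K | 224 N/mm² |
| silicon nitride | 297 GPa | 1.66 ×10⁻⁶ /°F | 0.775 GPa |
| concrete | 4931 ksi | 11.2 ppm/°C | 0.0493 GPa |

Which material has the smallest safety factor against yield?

beryllium

Converting E to GPa, α to ×10⁻⁶/K, σ_y to MPa, then σ and n for each:
  beryllium: E = 305.4, α = 11.9, σ_y = 251.7 → σ = 872 MPa, n = 0.288
  brass: E = 106.2, α = 19.6, σ_y = 224.0 → σ = 500 MPa, n = 0.448
  silicon nitride: E = 297.0, α = 2.99, σ_y = 775.0 → σ = 213 MPa, n = 3.64
  concrete: E = 34.00, α = 11.2, σ_y = 49.30 → σ = 91.4 MPa, n = 0.539
Beryllium has the lowest safety factor, n = 0.288.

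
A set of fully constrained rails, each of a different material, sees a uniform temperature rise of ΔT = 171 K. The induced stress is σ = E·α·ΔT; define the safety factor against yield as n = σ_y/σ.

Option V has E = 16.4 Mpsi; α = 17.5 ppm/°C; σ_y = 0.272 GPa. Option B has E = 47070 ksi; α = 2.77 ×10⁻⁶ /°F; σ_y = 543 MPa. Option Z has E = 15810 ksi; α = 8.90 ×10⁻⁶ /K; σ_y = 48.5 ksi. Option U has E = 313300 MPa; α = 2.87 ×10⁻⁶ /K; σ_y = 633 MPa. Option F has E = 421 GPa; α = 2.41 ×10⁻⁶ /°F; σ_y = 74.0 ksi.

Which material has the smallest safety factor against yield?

option V

With everything in SI (GPa, ×10⁻⁶/K, MPa):
  option V: E = 113.1, α = 17.5, σ_y = 272.0 → σ = 338 MPa, n = 0.804
  option B: E = 324.5, α = 4.99, σ_y = 543.0 → σ = 277 MPa, n = 1.96
  option Z: E = 109.0, α = 8.90, σ_y = 334.4 → σ = 166 MPa, n = 2.02
  option U: E = 313.3, α = 2.87, σ_y = 633.0 → σ = 154 MPa, n = 4.12
  option F: E = 421.0, α = 4.34, σ_y = 510.2 → σ = 312 MPa, n = 1.63
Smallest n: option V with n = 0.804.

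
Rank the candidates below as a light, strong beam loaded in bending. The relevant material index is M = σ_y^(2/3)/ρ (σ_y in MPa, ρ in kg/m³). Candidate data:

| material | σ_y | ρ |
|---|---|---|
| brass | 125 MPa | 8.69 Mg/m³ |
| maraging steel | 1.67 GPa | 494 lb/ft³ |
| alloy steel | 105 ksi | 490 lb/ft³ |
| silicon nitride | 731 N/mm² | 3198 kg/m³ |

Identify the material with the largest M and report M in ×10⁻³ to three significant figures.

Putting every candidate on a common basis:
  brass: σ_y = 125.0 MPa, ρ = 8690 kg/m³
  maraging steel: σ_y = 1670 MPa, ρ = 7913 kg/m³
  alloy steel: σ_y = 723.9 MPa, ρ = 7849 kg/m³
  silicon nitride: σ_y = 731.0 MPa, ρ = 3198 kg/m³
  silicon nitride: M = 25.4×10⁻³
  maraging steel: M = 17.8×10⁻³
  alloy steel: M = 10.3×10⁻³
  brass: M = 2.88×10⁻³
The maximum is for silicon nitride.

silicon nitride, M = 25.4×10⁻³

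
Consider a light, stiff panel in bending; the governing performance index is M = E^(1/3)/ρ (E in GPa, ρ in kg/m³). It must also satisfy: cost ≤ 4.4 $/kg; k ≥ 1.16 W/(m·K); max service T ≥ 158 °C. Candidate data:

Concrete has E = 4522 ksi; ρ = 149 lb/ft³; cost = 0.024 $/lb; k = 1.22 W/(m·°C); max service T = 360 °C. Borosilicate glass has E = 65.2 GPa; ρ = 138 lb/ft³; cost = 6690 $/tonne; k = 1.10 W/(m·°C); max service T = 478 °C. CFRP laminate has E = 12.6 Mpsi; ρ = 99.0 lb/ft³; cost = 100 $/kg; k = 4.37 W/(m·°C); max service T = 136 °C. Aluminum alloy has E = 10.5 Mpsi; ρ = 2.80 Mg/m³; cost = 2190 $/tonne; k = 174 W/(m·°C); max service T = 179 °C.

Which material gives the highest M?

Screen on constraints: cost ≤ 4.4 $/kg; k ≥ 1.16 W/(m·K); max service T ≥ 158 °C. Survivors: concrete, aluminum alloy.
Normalizing units and computing the index:
  concrete: E = 31.18 GPa, ρ = 2387 kg/m³
  aluminum alloy: E = 72.39 GPa, ρ = 2800 kg/m³
  aluminum alloy: M = 1.49×10⁻³
  concrete: M = 1.32×10⁻³
Aluminum alloy ranks first.

aluminum alloy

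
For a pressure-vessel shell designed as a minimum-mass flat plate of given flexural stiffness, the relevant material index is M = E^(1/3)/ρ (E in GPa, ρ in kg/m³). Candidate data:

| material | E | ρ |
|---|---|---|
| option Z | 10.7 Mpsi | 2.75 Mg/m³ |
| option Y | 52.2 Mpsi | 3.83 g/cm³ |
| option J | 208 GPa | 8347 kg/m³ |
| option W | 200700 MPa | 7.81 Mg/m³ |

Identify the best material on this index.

option Y

In SI units:
  option Z: E = 73.77 GPa, ρ = 2750 kg/m³
  option Y: E = 359.9 GPa, ρ = 3830 kg/m³
  option J: E = 208.0 GPa, ρ = 8347 kg/m³
  option W: E = 200.7 GPa, ρ = 7810 kg/m³
  option Y: M = 1.86×10⁻³
  option Z: M = 1.53×10⁻³
  option W: M = 0.750×10⁻³
  option J: M = 0.710×10⁻³
Option Y ranks first.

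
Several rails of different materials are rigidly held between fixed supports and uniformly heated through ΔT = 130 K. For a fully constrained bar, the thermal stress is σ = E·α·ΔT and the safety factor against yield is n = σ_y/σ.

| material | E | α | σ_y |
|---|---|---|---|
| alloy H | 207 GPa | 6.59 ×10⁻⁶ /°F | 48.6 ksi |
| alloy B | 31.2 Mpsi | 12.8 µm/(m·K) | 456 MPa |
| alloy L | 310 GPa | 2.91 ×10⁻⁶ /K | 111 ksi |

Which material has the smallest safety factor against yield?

alloy H

Converting E to GPa, α to ×10⁻⁶/K, σ_y to MPa, then σ and n for each:
  alloy H: E = 207.0, α = 11.9, σ_y = 335.1 → σ = 319 MPa, n = 1.05
  alloy B: E = 215.1, α = 12.8, σ_y = 456.0 → σ = 358 MPa, n = 1.27
  alloy L: E = 310.0, α = 2.91, σ_y = 765.3 → σ = 117 MPa, n = 6.53
The minimum is alloy H at n = 1.05.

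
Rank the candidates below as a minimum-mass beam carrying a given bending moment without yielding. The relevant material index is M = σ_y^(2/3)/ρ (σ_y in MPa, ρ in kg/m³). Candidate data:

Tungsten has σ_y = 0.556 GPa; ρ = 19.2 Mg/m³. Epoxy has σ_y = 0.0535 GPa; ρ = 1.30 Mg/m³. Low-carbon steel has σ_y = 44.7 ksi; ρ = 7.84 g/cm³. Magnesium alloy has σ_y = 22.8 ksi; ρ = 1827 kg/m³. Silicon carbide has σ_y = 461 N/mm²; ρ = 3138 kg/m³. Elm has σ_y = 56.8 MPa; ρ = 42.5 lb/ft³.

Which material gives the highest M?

In SI units:
  tungsten: σ_y = 556.0 MPa, ρ = 19200 kg/m³
  epoxy: σ_y = 53.50 MPa, ρ = 1300 kg/m³
  low-carbon steel: σ_y = 308.2 MPa, ρ = 7840 kg/m³
  magnesium alloy: σ_y = 157.2 MPa, ρ = 1827 kg/m³
  silicon carbide: σ_y = 461.0 MPa, ρ = 3138 kg/m³
  elm: σ_y = 56.80 MPa, ρ = 680.8 kg/m³
  elm: M = 21.7×10⁻³
  silicon carbide: M = 19.0×10⁻³
  magnesium alloy: M = 15.9×10⁻³
  epoxy: M = 10.9×10⁻³
  low-carbon steel: M = 5.82×10⁻³
  tungsten: M = 3.52×10⁻³
Elm ranks first.

elm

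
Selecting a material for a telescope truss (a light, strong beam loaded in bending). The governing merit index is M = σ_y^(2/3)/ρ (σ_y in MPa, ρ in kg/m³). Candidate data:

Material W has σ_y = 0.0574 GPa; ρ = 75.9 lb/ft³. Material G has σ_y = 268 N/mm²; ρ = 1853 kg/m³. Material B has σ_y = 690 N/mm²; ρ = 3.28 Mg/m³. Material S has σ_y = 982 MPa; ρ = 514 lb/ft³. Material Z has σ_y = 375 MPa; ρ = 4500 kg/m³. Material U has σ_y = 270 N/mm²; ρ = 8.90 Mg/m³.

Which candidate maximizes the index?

Putting every candidate on a common basis:
  material W: σ_y = 57.40 MPa, ρ = 1216 kg/m³
  material G: σ_y = 268.0 MPa, ρ = 1853 kg/m³
  material B: σ_y = 690.0 MPa, ρ = 3280 kg/m³
  material S: σ_y = 982.0 MPa, ρ = 8233 kg/m³
  material Z: σ_y = 375.0 MPa, ρ = 4500 kg/m³
  material U: σ_y = 270.0 MPa, ρ = 8900 kg/m³
  material B: M = 23.8×10⁻³
  material G: M = 22.4×10⁻³
  material W: M = 12.2×10⁻³
  material S: M = 12.0×10⁻³
  material Z: M = 11.6×10⁻³
  material U: M = 4.69×10⁻³
The maximum is for material B.

material B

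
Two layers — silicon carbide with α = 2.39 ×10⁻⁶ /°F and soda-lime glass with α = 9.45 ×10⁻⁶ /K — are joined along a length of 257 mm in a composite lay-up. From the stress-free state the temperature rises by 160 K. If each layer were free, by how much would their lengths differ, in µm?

212 µm

silicon carbide: α = 2.39×10⁻⁶/°F × 9/5 = 4.30×10⁻⁶/K.
Δα = |4.30 − 9.45|×10⁻⁶/K = 5.15×10⁻⁶/K.
ΔL_mismatch = Δα·L·ΔT = 5.15×10⁻⁶ × 257.0 mm × 160.0 K = 212 µm.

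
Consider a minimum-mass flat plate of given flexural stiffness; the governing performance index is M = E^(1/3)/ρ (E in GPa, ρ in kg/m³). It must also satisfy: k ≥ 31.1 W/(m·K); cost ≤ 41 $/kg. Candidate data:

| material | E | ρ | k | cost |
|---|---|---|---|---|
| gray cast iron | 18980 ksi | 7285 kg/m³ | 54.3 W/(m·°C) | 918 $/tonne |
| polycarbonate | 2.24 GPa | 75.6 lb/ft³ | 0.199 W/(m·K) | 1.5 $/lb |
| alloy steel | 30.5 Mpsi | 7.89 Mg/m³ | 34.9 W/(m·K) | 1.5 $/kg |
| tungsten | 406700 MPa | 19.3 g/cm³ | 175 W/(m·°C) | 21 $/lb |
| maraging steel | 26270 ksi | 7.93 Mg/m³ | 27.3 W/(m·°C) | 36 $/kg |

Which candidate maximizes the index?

alloy steel

Screen on constraints: k ≥ 31.1 W/(m·K); cost ≤ 41 $/kg. Survivors: gray cast iron, alloy steel.
In SI units:
  gray cast iron: E = 130.9 GPa, ρ = 7285 kg/m³
  alloy steel: E = 210.3 GPa, ρ = 7890 kg/m³
  alloy steel: M = 0.754×10⁻³
  gray cast iron: M = 0.697×10⁻³
Highest index: alloy steel.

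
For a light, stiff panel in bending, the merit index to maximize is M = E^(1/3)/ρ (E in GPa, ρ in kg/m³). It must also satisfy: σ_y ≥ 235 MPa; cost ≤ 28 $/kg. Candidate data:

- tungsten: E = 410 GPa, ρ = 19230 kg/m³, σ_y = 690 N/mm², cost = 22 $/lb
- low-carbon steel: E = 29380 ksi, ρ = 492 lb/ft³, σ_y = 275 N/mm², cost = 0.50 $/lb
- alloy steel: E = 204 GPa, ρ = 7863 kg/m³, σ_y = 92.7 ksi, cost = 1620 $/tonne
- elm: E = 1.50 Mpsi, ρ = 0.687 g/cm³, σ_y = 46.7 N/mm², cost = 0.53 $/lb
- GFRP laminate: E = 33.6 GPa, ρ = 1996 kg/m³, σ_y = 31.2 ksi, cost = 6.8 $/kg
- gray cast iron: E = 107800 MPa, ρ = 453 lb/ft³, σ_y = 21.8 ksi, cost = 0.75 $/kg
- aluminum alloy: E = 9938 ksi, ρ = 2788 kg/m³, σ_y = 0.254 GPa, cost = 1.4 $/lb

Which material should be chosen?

aluminum alloy

Screen on constraints: σ_y ≥ 235 MPa; cost ≤ 28 $/kg. Survivors: low-carbon steel, alloy steel, aluminum alloy.
Normalizing units and computing the index:
  low-carbon steel: E = 202.6 GPa, ρ = 7881 kg/m³
  alloy steel: E = 204.0 GPa, ρ = 7863 kg/m³
  aluminum alloy: E = 68.52 GPa, ρ = 2788 kg/m³
  aluminum alloy: M = 1.47×10⁻³
  alloy steel: M = 0.749×10⁻³
  low-carbon steel: M = 0.745×10⁻³
Highest index: aluminum alloy.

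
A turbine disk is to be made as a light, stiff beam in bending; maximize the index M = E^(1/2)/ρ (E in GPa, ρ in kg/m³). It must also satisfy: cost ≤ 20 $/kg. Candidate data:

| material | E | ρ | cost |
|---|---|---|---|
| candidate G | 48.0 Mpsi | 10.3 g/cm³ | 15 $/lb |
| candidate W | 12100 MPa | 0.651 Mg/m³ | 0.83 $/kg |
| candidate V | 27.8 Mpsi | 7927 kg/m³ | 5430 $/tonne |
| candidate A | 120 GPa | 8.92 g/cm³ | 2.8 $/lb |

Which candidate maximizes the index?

candidate W

Screen on constraints: cost ≤ 20 $/kg. Survivors: candidate W, candidate V, candidate A.
After converting to SI:
  candidate W: E = 12.10 GPa, ρ = 651.0 kg/m³
  candidate V: E = 191.7 GPa, ρ = 7927 kg/m³
  candidate A: E = 120.0 GPa, ρ = 8920 kg/m³
  candidate W: M = 5.34×10⁻³
  candidate V: M = 1.75×10⁻³
  candidate A: M = 1.23×10⁻³
Candidate W ranks first.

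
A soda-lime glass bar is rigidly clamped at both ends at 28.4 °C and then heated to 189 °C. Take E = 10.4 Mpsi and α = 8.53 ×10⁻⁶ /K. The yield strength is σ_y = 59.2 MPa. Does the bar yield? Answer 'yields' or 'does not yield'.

yields

E = 10.4 Mpsi = 71.71 GPa.
ΔT = 160.6 K. Constrained thermal stress σ = E·α·ΔT = 71.71×10³ MPa × 8.53×10⁻⁶ × 160.6 = 98.2 MPa (compressive).
Compare to σ_y = 59.2 MPa: σ ≥ σ_y, so it yields.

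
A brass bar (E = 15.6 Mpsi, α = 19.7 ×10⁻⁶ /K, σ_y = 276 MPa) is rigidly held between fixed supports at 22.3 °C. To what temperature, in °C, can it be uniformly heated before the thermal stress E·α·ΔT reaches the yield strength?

E = 15.6 Mpsi = 107.6 GPa.
E·α·ΔT = 276.0 MPa ⇒ ΔT = 276.0 / (107.6×10³ × 19.7×10⁻⁶) = 130.3 K.
T = 22.3 + 130.3 = 152.6 °C.

153 °C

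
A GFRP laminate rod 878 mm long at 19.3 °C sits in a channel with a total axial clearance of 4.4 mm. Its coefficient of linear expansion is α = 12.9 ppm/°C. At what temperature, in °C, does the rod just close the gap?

408 °C

α·L₀·ΔT = 4.4 mm ⇒ ΔT = 4.4 / (12.9×10⁻⁶ × 878.0) = 388.5 K.
T = 19.3 + 388.5 = 407.8 °C.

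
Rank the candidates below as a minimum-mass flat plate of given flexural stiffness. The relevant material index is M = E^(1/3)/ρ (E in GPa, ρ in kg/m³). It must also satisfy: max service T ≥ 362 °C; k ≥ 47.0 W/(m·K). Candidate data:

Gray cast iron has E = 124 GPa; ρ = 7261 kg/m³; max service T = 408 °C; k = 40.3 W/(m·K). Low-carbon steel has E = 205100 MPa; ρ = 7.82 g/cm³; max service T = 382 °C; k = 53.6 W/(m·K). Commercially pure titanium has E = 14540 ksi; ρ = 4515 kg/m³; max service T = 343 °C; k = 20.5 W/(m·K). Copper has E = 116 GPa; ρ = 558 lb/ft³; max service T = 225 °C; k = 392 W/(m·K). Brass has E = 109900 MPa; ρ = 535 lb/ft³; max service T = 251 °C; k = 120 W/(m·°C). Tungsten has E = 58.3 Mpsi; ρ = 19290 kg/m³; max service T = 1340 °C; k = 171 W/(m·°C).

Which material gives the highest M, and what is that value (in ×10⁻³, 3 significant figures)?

Screen on constraints: max service T ≥ 362 °C; k ≥ 47.0 W/(m·K). Survivors: low-carbon steel, tungsten.
Normalizing units and computing the index:
  low-carbon steel: E = 205.1 GPa, ρ = 7820 kg/m³
  tungsten: E = 402.0 GPa, ρ = 19290 kg/m³
  low-carbon steel: M = 0.754×10⁻³
  tungsten: M = 0.383×10⁻³
The maximum is for low-carbon steel.

low-carbon steel, M = 0.754×10⁻³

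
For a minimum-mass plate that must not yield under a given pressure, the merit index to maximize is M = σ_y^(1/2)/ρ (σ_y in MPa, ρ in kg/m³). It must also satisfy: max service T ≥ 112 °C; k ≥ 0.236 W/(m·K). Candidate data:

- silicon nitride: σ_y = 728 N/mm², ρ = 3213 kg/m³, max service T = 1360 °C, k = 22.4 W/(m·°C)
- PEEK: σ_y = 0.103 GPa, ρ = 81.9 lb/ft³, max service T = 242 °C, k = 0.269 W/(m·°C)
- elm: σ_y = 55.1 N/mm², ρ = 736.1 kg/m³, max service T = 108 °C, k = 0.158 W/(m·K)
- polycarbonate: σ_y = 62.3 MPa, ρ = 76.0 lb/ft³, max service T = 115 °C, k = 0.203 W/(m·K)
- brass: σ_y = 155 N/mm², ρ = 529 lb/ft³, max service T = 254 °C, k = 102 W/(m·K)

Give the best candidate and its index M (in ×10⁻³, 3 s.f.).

silicon nitride, M = 8.40×10⁻³

Screen on constraints: max service T ≥ 112 °C; k ≥ 0.236 W/(m·K). Survivors: silicon nitride, PEEK, brass.
After converting to SI:
  silicon nitride: σ_y = 728.0 MPa, ρ = 3213 kg/m³
  PEEK: σ_y = 103.0 MPa, ρ = 1312 kg/m³
  brass: σ_y = 155.0 MPa, ρ = 8474 kg/m³
  silicon nitride: M = 8.40×10⁻³
  PEEK: M = 7.74×10⁻³
  brass: M = 1.47×10⁻³
Highest index: silicon nitride.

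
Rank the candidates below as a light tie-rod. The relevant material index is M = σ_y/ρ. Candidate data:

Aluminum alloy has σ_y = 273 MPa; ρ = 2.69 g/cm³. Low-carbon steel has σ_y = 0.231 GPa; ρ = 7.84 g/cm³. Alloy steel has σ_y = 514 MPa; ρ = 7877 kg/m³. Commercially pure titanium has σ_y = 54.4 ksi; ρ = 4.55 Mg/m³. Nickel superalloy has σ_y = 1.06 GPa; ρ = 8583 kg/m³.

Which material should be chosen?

nickel superalloy

Convert each candidate to consistent units, then evaluate M:
  aluminum alloy: σ_y = 273.0 MPa, ρ = 2690 kg/m³
  low-carbon steel: σ_y = 231.0 MPa, ρ = 7840 kg/m³
  alloy steel: σ_y = 514.0 MPa, ρ = 7877 kg/m³
  commercially pure titanium: σ_y = 375.1 MPa, ρ = 4550 kg/m³
  nickel superalloy: σ_y = 1060 MPa, ρ = 8583 kg/m³
  nickel superalloy: M = 123 kN·m/kg
  aluminum alloy: M = 101 kN·m/kg
  commercially pure titanium: M = 82.4 kN·m/kg
  alloy steel: M = 65.3 kN·m/kg
  low-carbon steel: M = 29.5 kN·m/kg
Highest index: nickel superalloy.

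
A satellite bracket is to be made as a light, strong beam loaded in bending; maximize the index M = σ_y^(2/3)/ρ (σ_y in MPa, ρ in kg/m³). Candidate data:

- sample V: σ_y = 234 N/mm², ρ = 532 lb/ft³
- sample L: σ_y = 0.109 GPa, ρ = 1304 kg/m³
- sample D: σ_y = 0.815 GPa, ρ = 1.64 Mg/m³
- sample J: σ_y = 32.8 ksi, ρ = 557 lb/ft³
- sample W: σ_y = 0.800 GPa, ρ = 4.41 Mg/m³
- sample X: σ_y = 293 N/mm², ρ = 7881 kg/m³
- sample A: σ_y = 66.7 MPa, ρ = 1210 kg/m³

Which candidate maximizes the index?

After converting to SI:
  sample V: σ_y = 234.0 MPa, ρ = 8522 kg/m³
  sample L: σ_y = 109.0 MPa, ρ = 1304 kg/m³
  sample D: σ_y = 815.0 MPa, ρ = 1640 kg/m³
  sample J: σ_y = 226.1 MPa, ρ = 8922 kg/m³
  sample W: σ_y = 800.0 MPa, ρ = 4410 kg/m³
  sample X: σ_y = 293.0 MPa, ρ = 7881 kg/m³
  sample A: σ_y = 66.70 MPa, ρ = 1210 kg/m³
  sample D: M = 53.2×10⁻³
  sample W: M = 19.5×10⁻³
  sample L: M = 17.5×10⁻³
  sample A: M = 13.6×10⁻³
  sample X: M = 5.60×10⁻³
  sample V: M = 4.46×10⁻³
  sample J: M = 4.16×10⁻³
Highest index: sample D.

sample D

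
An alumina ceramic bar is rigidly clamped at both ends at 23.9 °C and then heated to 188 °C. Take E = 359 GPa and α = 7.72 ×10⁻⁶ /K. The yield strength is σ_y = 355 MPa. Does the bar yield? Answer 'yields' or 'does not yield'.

ΔT = 164.1 K. Constrained thermal stress σ = E·α·ΔT = 359.0×10³ MPa × 7.72×10⁻⁶ × 164.1 = 455 MPa (compressive).
Compare to σ_y = 355 MPa: σ ≥ σ_y, so it yields.

yields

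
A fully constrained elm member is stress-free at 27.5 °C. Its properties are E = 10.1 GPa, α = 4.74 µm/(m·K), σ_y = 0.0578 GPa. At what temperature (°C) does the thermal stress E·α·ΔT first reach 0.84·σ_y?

1040 °C

σ_y = 0.0578 GPa = 57.80 MPa.
E·α·ΔT = 48.55 MPa ⇒ ΔT = 48.55 / (10.10×10³ × 4.74×10⁻⁶) = 1014 K.
T = 27.5 + 1014 = 1042 °C.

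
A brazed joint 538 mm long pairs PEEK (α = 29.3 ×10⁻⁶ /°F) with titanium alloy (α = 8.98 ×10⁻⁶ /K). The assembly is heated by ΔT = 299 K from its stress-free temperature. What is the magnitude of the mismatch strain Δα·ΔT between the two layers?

0.0131

PEEK: α = 29.3×10⁻⁶/°F × 9/5 = 52.7×10⁻⁶/K.
Δα = |52.7 − 8.98|×10⁻⁶/K = 43.8×10⁻⁶/K.
Mismatch strain = Δα·ΔT = 43.8×10⁻⁶ × 299.0 = 0.0131.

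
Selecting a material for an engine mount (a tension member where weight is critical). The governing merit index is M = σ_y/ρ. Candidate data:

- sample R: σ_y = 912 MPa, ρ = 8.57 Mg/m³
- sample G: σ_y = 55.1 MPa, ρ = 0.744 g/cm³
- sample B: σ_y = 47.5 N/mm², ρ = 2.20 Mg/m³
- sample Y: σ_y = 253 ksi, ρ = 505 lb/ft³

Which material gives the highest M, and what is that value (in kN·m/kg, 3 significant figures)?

sample Y, M = 216 kN·m/kg

Normalizing units and computing the index:
  sample R: σ_y = 912.0 MPa, ρ = 8570 kg/m³
  sample G: σ_y = 55.10 MPa, ρ = 744.0 kg/m³
  sample B: σ_y = 47.50 MPa, ρ = 2200 kg/m³
  sample Y: σ_y = 1744 MPa, ρ = 8089 kg/m³
  sample Y: M = 216 kN·m/kg
  sample R: M = 106 kN·m/kg
  sample G: M = 74.1 kN·m/kg
  sample B: M = 21.6 kN·m/kg
Sample Y ranks first.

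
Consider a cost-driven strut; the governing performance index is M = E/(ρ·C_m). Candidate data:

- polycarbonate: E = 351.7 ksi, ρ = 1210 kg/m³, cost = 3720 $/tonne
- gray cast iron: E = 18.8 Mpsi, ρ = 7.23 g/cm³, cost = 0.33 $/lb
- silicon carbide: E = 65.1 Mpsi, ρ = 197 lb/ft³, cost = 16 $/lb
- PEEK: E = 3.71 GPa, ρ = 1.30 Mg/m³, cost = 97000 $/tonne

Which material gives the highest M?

Normalizing units and computing the index:
  polycarbonate: E = 2.425 GPa, ρ = 1210 kg/m³, cost = 3.720 $/kg
  gray cast iron: E = 129.6 GPa, ρ = 7230 kg/m³, cost = 0.7275 $/kg
  silicon carbide: E = 448.8 GPa, ρ = 3156 kg/m³, cost = 35.27 $/kg
  PEEK: E = 3.710 GPa, ρ = 1300 kg/m³, cost = 97.00 $/kg
  gray cast iron: M = 24.6 MN·m per $
  silicon carbide: M = 4.03 MN·m per $
  polycarbonate: M = 0.539 MN·m per $
  PEEK: M = 0.0294 MN·m per $
Gray cast iron ranks first.

gray cast iron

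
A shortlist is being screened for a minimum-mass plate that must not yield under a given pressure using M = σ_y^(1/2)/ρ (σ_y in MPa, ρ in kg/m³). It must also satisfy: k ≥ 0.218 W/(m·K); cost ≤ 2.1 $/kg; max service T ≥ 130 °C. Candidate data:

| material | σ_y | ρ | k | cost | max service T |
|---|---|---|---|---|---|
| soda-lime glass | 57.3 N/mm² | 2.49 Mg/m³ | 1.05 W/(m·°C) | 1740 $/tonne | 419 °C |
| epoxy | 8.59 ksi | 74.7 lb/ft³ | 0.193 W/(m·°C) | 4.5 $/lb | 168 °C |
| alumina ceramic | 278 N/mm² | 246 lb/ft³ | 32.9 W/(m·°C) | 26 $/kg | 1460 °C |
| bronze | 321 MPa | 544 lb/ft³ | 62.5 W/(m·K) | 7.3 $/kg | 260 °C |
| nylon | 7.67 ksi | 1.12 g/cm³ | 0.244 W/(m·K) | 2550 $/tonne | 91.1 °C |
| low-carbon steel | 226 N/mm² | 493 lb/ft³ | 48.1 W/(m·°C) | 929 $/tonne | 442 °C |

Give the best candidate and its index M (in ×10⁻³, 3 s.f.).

Screen on constraints: k ≥ 0.218 W/(m·K); cost ≤ 2.1 $/kg; max service T ≥ 130 °C. Survivors: soda-lime glass, low-carbon steel.
Normalizing units and computing the index:
  soda-lime glass: σ_y = 57.30 MPa, ρ = 2490 kg/m³
  low-carbon steel: σ_y = 226.0 MPa, ρ = 7897 kg/m³
  soda-lime glass: M = 3.04×10⁻³
  low-carbon steel: M = 1.90×10⁻³
Soda-lime glass has the largest M.

soda-lime glass, M = 3.04×10⁻³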